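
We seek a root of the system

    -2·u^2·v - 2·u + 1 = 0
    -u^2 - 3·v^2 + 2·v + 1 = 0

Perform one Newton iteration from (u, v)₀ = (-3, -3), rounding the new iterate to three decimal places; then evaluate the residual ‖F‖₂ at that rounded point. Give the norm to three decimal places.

20.452

At (-3, -3): F = (61.000, -41.000).
Jacobian J = [[-4·u·v - 2, -2·u^2], [-2·u, -6·v + 2]].
At the point, J = [[-38.000, -18.000], [6.000, 20.000]] (det J = -652.000).
Solving J·Δ = −F gives Δ = (0.739, 1.828).
Then the next iterate is (u, v)₁ = (-2.261, -1.172).
Re-evaluating at (-2.261, -1.172): F = (17.50481, -10.57687), so ‖F‖₂ = 20.452.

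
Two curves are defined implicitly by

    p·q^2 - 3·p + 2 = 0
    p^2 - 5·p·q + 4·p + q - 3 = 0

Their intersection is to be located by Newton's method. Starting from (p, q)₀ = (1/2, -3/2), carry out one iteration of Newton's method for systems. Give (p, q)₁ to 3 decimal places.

At (1/2, -3/2): F = (1.625, 1.500).
Jacobian J = [[q^2 - 3, 2·p·q], [2·p - 5·q + 4, -5·p + 1]].
At the point, J = [[-0.750, -1.500], [12.500, -1.500]] (det J = 19.875).
Solving J·Δ = −F gives Δ = (0.009, 1.079).
Then the next iterate is (p, q)₁ = (0.509, -0.421).

(0.509, -0.421)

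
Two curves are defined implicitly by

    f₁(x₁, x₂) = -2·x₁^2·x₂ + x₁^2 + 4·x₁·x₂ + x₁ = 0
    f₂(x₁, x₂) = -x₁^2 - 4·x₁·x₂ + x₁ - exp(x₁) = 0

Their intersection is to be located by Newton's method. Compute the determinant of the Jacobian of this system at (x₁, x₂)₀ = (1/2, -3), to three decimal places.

-7.527

J = [[-4·x₁·x₂ + 2·x₁ + 4·x₂ + 1, -2·x₁^2 + 4·x₁], [-2·x₁ - 4·x₂ - exp(x₁) + 1, -4·x₁]].
At the point, J = [[-4.000, 1.500], [10.35128, -2.000]].
det J = -7.527.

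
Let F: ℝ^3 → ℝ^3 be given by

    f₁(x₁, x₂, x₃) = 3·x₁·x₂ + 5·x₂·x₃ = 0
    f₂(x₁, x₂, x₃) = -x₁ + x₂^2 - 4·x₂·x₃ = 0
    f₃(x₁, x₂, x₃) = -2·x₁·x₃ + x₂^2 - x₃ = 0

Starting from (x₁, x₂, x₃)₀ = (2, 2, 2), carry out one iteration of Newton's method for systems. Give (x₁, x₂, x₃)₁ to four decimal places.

At (2, 2, 2): F = (32.0000, -14.0000, -6.0000).
Jacobian J = [[3·x₂, 3·x₁ + 5·x₃, 5·x₂], [-1, 2·x₂ - 4·x₃, -4·x₂], [-2·x₃, 2·x₂, -2·x₁ - 1]].
At the point, J = [[6.0000, 16.0000, 10.0000], [-1.0000, -4.0000, -8.0000], [-4.0000, 4.0000, -5.0000]] (det J = 544.0000).
Solving J·Δ = −F gives Δ = (-0.9412, -0.9118, -1.1765).
Then the next iterate is (x₁, x₂, x₃)₁ = (1.0588, 1.0882, 0.8235).

(1.0588, 1.0882, 0.8235)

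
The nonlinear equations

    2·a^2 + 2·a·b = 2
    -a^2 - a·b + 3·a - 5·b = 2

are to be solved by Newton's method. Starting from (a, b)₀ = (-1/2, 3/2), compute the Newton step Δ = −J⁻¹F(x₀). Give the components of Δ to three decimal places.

At (-1/2, 3/2): F = (-3.000, -10.500).
Jacobian J = [[4·a + 2·b, 2·a], [-2·a - b + 3, -a - 5]].
At the point, J = [[1.000, -1.000], [2.500, -4.500]] (det J = -2.000).
Solving J·Δ = −F gives Δ = (1.500, -1.500).

(1.500, -1.500)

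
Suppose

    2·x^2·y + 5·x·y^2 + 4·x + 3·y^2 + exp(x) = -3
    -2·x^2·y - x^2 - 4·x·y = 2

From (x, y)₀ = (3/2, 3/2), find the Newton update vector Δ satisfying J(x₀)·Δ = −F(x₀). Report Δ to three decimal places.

(-0.749, -0.620)

At (3/2, 3/2): F = (43.85669, -20.000).
Jacobian J = [[4·x·y + 5·y^2 + exp(x) + 4, 2·x^2 + 10·x·y + 6·y], [-4·x·y - 2·x - 4·y, -2·x^2 - 4·x]].
At the point, J = [[28.73169, 36.000], [-18.000, -10.500]] (det J = 346.31726).
Solving J·Δ = −F gives Δ = (-0.749, -0.620).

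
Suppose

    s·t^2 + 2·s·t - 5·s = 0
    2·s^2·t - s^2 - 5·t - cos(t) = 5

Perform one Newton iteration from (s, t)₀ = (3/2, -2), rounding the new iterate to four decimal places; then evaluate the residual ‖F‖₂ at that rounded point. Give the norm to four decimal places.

At (3/2, -2): F = (-7.5000, -5.833853).
Jacobian J = [[t^2 + 2·t - 5, 2·s·t + 2·s], [4·s·t - 2·s, 2·s^2 + sin(t) - 5]].
At the point, J = [[-5.0000, -3.0000], [-15.0000, -1.409297]] (det J = -37.953513).
Solving J·Δ = −F gives Δ = (-0.1826, -2.1956).
Then the next iterate is (s, t)₁ = (1.3174, -4.1956).
Re-evaluating at (1.3174, -4.1956): F = (5.548704, 0.173262), so ‖F‖₂ = 5.5514.

5.5514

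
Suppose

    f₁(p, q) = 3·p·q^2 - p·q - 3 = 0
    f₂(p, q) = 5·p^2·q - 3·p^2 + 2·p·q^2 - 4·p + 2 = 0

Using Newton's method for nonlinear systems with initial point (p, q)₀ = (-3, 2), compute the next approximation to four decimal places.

At (-3, 2): F = (-33.0000, 53.0000).
Jacobian J = [[3·q^2 - q, 6·p·q - p], [10·p·q - 6·p + 2·q^2 - 4, 5·p^2 + 4·p·q]].
At the point, J = [[10.0000, -33.0000], [-38.0000, 21.0000]] (det J = -1044.0000).
Solving J·Δ = −F gives Δ = (1.0115, -0.6935).
Then the next iterate is (p, q)₁ = (-1.9885, 1.3065).

(-1.9885, 1.3065)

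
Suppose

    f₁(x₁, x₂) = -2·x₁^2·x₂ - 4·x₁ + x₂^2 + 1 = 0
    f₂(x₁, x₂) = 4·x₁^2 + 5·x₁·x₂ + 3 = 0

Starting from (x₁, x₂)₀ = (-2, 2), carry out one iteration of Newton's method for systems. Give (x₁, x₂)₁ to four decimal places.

At (-2, 2): F = (-3.0000, -1.0000).
Jacobian J = [[-4·x₁·x₂ - 4, -2·x₁^2 + 2·x₂], [8·x₁ + 5·x₂, 5·x₁]].
At the point, J = [[12.0000, -4.0000], [-6.0000, -10.0000]] (det J = -144.0000).
Solving J·Δ = −F gives Δ = (0.1806, -0.2083).
Then the next iterate is (x₁, x₂)₁ = (-1.8194, 1.7917).

(-1.8194, 1.7917)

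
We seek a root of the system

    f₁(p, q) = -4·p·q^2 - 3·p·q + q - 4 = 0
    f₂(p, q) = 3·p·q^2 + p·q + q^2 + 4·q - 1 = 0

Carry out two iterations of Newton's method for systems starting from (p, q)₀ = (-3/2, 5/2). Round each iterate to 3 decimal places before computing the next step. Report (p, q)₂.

(-1.430, 0.582)

At (-3/2, 5/2): F = (47.250, -16.625).
Jacobian J = [[-4·q^2 - 3·q, -8·p·q - 3·p + 1], [3·q^2 + q, 6·p·q + p + 2·q + 4]].
At the point, J = [[-32.500, 35.500], [21.250, -15.000]] (det J = -266.875).
Solving J·Δ = −F gives Δ = (-0.444, -1.738).
Then the next iterate is (p, q)₁ = (-1.944, 0.762).
Round to (-1.944, 0.762) and repeat: F = (5.72107, -2.23900), J = [[-4.60858, 18.68262], [2.50393, -5.30797]].
Δ = (0.514, -0.180), so (p, q)₂ = (-1.430, 0.582).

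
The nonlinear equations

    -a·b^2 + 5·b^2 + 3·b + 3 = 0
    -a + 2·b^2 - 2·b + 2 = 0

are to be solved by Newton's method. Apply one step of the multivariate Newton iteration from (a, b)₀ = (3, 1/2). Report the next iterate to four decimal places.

(1.5000, -0.5750)

At (3, 1/2): F = (5.0000, -1.5000).
Jacobian J = [[-b^2, -2·a·b + 10·b + 3], [-1, 4·b - 2]].
At the point, J = [[-0.2500, 5.0000], [-1.0000, 0.0000]] (det J = 5.0000).
Solving J·Δ = −F gives Δ = (-1.5000, -1.0750).
Then the next iterate is (a, b)₁ = (1.5000, -0.5750).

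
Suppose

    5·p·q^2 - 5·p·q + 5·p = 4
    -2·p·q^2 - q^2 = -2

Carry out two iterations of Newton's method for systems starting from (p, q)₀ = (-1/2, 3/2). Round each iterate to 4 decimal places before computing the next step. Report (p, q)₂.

At (-1/2, 3/2): F = (-8.3750, 2.0000).
Jacobian J = [[5·q^2 - 5·q + 5, 10·p·q - 5·p], [-2·q^2, -4·p·q - 2·q]].
At the point, J = [[8.7500, -5.0000], [-4.5000, 0.0000]] (det J = -22.5000).
Solving J·Δ = −F gives Δ = (0.4444, -0.8972).
Then the next iterate is (p, q)₁ = (-0.0556, 0.6028).
Round to (-0.0556, 0.6028) and repeat: F = (-4.211438, 1.677039), J = [[3.802839, -0.057157], [-0.726736, -1.071537]].
Δ = (1.1196, 0.8058), so (p, q)₂ = (1.0640, 1.4086).

(1.0640, 1.4086)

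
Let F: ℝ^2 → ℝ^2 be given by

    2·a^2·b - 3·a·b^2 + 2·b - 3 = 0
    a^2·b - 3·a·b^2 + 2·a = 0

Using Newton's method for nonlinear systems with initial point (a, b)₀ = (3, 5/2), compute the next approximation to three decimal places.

(2.196, 1.768)

At (3, 5/2): F = (-9.250, -27.750).
Jacobian J = [[4·a·b - 3·b^2, 2·a^2 - 6·a·b + 2], [2·a·b - 3·b^2 + 2, a^2 - 6·a·b]].
At the point, J = [[11.250, -25.000], [-1.750, -36.000]] (det J = -448.750).
Solving J·Δ = −F gives Δ = (-0.804, -0.732).
Then the next iterate is (a, b)₁ = (2.196, 1.768).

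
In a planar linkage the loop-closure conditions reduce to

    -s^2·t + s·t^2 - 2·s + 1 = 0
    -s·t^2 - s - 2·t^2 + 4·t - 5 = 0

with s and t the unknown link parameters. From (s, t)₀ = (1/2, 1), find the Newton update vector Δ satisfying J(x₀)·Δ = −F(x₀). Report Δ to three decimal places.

(-0.786, -2.429)

At (1/2, 1): F = (0.250, -4.000).
Jacobian J = [[-2·s·t + t^2 - 2, -s^2 + 2·s·t], [-t^2 - 1, -2·s·t - 4·t + 4]].
At the point, J = [[-2.000, 0.750], [-2.000, -1.000]] (det J = 3.500).
Solving J·Δ = −F gives Δ = (-0.786, -2.429).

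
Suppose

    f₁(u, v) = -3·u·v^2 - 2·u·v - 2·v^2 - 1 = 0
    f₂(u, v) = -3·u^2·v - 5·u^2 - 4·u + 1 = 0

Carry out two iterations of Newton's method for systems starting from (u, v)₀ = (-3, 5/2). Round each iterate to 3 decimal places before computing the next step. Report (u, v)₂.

At (-3, 5/2): F = (57.750, -99.500).
Jacobian J = [[-3·v^2 - 2·v, -6·u·v - 2·u - 4·v], [-6·u·v - 10·u - 4, -3·u^2]].
At the point, J = [[-23.750, 41.000], [71.000, -27.000]] (det J = -2269.750).
Solving J·Δ = −F gives Δ = (1.110, -0.765).
Then the next iterate is (u, v)₁ = (-1.890, 1.735).
Round to (-1.890, 1.735) and repeat: F = (16.60583, -27.89328), J = [[-12.50068, 16.51490], [34.57490, -10.71630]].
Δ = (0.647, -0.516), so (u, v)₂ = (-1.243, 1.219).

(-1.243, 1.219)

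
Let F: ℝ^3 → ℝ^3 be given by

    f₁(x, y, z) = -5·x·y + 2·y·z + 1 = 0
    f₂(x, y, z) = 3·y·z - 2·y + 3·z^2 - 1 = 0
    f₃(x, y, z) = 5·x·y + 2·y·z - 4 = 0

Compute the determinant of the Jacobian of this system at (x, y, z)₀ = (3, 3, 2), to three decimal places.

J = [[-5·y, -5·x + 2·z, 2·y], [0, 3·z - 2, 3·y + 6·z], [5·y, 5·x + 2·z, 2·y]].
At the point, J = [[-15.000, -11.000, 6.000], [0.000, 4.000, 21.000], [15.000, 19.000, 6.000]].
det J = 1800.000.

1800.000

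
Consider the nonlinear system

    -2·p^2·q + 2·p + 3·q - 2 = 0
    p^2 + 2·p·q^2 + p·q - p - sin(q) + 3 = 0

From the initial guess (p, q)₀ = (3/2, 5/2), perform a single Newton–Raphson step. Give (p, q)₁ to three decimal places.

(1.454, 1.062)

At (3/2, 5/2): F = (-2.750, 25.65153).
Jacobian J = [[-4·p·q + 2, -2·p^2 + 3], [2·p + 2·q^2 + q - 1, 4·p·q + p - cos(q)]].
At the point, J = [[-13.000, -1.500], [17.000, 17.30114]] (det J = -199.41487).
Solving J·Δ = −F gives Δ = (-0.046, -1.438).
Then the next iterate is (p, q)₁ = (1.454, 1.062).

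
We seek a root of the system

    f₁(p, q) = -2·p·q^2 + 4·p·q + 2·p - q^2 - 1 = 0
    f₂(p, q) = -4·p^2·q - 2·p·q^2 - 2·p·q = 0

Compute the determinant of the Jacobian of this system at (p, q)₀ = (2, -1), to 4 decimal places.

-240.0000

J = [[-2·q^2 + 4·q + 2, -4·p·q + 4·p - 2·q], [-8·p·q - 2·q^2 - 2·q, -4·p^2 - 4·p·q - 2·p]].
At the point, J = [[-4.0000, 18.0000], [16.0000, -12.0000]].
det J = -240.0000.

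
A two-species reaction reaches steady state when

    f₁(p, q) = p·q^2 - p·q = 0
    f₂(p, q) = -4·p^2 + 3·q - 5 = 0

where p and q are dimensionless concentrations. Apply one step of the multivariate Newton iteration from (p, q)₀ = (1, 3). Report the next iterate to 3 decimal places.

(0.690, 2.172)

At (1, 3): F = (6.000, 0.000).
Jacobian J = [[q^2 - q, 2·p·q - p], [-8·p, 3]].
At the point, J = [[6.000, 5.000], [-8.000, 3.000]] (det J = 58.000).
Solving J·Δ = −F gives Δ = (-0.310, -0.828).
Then the next iterate is (p, q)₁ = (0.690, 2.172).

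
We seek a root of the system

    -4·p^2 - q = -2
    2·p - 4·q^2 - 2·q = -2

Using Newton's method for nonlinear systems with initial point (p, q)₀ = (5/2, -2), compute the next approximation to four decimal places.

(1.4245, -1.4892)

At (5/2, -2): F = (-21.0000, -5.0000).
Jacobian J = [[-8·p, -1], [2, -8·q - 2]].
At the point, J = [[-20.0000, -1.0000], [2.0000, 14.0000]] (det J = -278.0000).
Solving J·Δ = −F gives Δ = (-1.0755, 0.5108).
Then the next iterate is (p, q)₁ = (1.4245, -1.4892).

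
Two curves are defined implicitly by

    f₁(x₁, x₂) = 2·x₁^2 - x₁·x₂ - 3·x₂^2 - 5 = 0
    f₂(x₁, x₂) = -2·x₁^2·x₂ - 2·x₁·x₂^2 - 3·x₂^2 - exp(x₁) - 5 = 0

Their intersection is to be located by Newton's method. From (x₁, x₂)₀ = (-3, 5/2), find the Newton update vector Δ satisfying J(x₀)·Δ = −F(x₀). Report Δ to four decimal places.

At (-3, 5/2): F = (1.7500, -31.299787).
Jacobian J = [[4·x₁ - x₂, -x₁ - 6·x₂], [-4·x₁·x₂ - 2·x₂^2 - exp(x₁), -2·x₁^2 - 4·x₁·x₂ - 6·x₂]].
At the point, J = [[-14.5000, -12.0000], [17.450213, -3.0000]] (det J = 252.902555).
Solving J·Δ = −F gives Δ = (1.5059, -1.6738).

(1.5059, -1.6738)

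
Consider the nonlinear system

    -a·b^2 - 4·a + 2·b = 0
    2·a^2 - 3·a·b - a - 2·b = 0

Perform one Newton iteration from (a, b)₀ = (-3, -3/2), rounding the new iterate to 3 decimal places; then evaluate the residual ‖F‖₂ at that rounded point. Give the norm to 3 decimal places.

At (-3, -3/2): F = (15.750, 10.500).
Jacobian J = [[-b^2 - 4, -2·a·b + 2], [4·a - 3·b - 1, -3·a - 2]].
At the point, J = [[-6.250, -7.000], [-8.500, 7.000]] (det J = -103.250).
Solving J·Δ = −F gives Δ = (1.780, 0.661).
Then the next iterate is (a, b)₁ = (-1.220, -0.839).
Re-evaluating at (-1.220, -0.839): F = (4.06078, 2.80406), so ‖F‖₂ = 4.935.

4.935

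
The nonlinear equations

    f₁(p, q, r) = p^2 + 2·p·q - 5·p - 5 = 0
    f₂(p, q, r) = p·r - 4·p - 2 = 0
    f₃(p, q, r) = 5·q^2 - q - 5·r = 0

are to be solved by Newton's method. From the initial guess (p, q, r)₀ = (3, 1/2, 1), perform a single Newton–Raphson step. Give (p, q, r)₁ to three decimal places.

(0.276, 2.741, 1.943)

At (3, 1/2, 1): F = (-8.000, -11.000, -4.250).
Jacobian J = [[2·p + 2·q - 5, 2·p, 0], [r - 4, 0, p], [0, 10·q - 1, -5]].
At the point, J = [[2.000, 6.000, 0.000], [-3.000, 0.000, 3.000], [0.000, 4.000, -5.000]] (det J = -114.000).
Solving J·Δ = −F gives Δ = (-2.724, 2.241, 0.943).
Then the next iterate is (p, q, r)₁ = (0.276, 2.741, 1.943).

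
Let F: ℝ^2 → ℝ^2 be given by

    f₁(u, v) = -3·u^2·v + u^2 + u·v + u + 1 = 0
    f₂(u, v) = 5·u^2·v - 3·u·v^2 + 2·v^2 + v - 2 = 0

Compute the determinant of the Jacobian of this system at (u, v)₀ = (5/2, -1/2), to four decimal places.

275.4375

J = [[-6·u·v + 2·u + v + 1, -3·u^2 + u], [10·u·v - 3·v^2, 5·u^2 - 6·u·v + 4·v + 1]].
At the point, J = [[13.0000, -16.2500], [-13.2500, 37.7500]].
det J = 275.4375.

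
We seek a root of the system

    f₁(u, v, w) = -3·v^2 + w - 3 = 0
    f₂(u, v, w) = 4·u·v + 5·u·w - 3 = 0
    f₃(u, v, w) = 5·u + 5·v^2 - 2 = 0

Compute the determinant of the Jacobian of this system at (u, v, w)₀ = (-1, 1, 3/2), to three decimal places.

285.000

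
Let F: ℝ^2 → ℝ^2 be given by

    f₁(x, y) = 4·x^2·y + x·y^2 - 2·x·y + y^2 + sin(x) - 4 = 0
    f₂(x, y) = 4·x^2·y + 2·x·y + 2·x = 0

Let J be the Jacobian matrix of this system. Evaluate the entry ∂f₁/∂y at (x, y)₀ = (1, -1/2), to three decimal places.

∂f₁/∂y = 4·x^2 + 2·x·y - 2·x + 2·y.
At (1, -1/2) this is 0.000.

0.000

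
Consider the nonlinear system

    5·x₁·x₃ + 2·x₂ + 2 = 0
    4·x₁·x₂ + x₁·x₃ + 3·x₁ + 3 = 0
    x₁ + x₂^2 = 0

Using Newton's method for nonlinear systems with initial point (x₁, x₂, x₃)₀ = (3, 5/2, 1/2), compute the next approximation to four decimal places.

(1.2079, 1.0084, 0.0309)

At (3, 5/2, 1/2): F = (14.5000, 43.5000, 9.2500).
Jacobian J = [[5·x₃, 2, 5·x₁], [4·x₂ + x₃ + 3, 4·x₁, x₁], [1, 2·x₂, 0]].
At the point, J = [[2.5000, 2.0000, 15.0000], [13.5000, 12.0000, 3.0000], [1.0000, 5.0000, 0.0000]] (det J = 801.0000).
Solving J·Δ = −F gives Δ = (-1.7921, -1.4916, -0.4691).
Then the next iterate is (x₁, x₂, x₃)₁ = (1.2079, 1.0084, 0.0309).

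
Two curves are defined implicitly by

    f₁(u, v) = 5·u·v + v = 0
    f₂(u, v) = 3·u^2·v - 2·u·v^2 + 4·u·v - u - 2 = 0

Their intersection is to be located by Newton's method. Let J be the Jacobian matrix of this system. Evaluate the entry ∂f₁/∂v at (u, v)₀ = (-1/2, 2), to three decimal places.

-1.500

∂f₁/∂v = 5·u + 1.
At (-1/2, 2) this is -1.500.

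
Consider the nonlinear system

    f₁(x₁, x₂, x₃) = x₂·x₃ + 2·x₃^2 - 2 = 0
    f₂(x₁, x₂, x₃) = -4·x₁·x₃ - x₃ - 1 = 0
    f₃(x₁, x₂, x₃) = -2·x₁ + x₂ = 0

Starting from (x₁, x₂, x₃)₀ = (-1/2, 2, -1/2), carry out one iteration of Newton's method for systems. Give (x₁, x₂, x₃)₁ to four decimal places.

At (-1/2, 2, -1/2): F = (-2.5000, -1.5000, 3.0000).
Jacobian J = [[0, x₃, x₂ + 4·x₃], [-4·x₃, 0, -4·x₁ - 1], [-2, 1, 0]].
At the point, J = [[0.0000, -0.5000, 0.0000], [2.0000, 0.0000, 1.0000], [-2.0000, 1.0000, 0.0000]] (det J = 1.0000).
Solving J·Δ = −F gives Δ = (-1.0000, -5.0000, 3.5000).
Then the next iterate is (x₁, x₂, x₃)₁ = (-1.5000, -3.0000, 3.0000).

(-1.5000, -3.0000, 3.0000)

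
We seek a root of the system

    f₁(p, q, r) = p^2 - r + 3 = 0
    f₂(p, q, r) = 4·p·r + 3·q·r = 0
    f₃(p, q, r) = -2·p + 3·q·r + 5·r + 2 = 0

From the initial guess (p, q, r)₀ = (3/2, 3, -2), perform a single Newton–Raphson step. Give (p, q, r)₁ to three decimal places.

(3.583, 28.972, 11.500)

At (3/2, 3, -2): F = (7.250, -30.000, -29.000).
Jacobian J = [[2·p, 0, -1], [4·r, 3·r, 4·p + 3·q], [-2, 3·r, 3·q + 5]].
At the point, J = [[3.000, 0.000, -1.000], [-8.000, -6.000, 15.000], [-2.000, -6.000, 14.000]] (det J = -18.000).
Solving J·Δ = −F gives Δ = (2.083, 25.972, 13.500).
Then the next iterate is (p, q, r)₁ = (3.583, 28.972, 11.500).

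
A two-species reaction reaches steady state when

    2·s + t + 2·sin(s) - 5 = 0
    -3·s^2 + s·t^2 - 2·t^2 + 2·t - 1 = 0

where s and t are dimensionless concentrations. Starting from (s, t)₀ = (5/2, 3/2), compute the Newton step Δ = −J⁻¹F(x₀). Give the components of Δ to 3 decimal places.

At (5/2, 3/2): F = (2.69694, -15.625).
Jacobian J = [[2·cos(s) + 2, 1], [-6·s + t^2, 2·s·t - 4·t + 2]].
At the point, J = [[0.39771, 1.000], [-12.750, 3.500]] (det J = 14.14199).
Solving J·Δ = −F gives Δ = (-1.772, -1.992).

(-1.772, -1.992)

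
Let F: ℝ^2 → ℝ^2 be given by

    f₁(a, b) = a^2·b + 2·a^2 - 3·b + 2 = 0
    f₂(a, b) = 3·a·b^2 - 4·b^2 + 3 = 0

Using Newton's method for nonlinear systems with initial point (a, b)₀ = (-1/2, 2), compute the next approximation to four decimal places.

At (-1/2, 2): F = (-3.0000, -19.0000).
Jacobian J = [[2·a·b + 4·a, a^2 - 3], [3·b^2, 6·a·b - 8·b]].
At the point, J = [[-4.0000, -2.7500], [12.0000, -22.0000]] (det J = 121.0000).
Solving J·Δ = −F gives Δ = (-0.1136, -0.9256).
Then the next iterate is (a, b)₁ = (-0.6136, 1.0744).

(-0.6136, 1.0744)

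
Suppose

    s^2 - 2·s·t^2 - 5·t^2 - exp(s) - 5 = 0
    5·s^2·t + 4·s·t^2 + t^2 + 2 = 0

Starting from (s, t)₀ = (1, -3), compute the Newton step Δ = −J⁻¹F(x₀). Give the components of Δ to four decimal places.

At (1, -3): F = (-69.718282, 32.0000).
Jacobian J = [[2·s - 2·t^2 - exp(s), -4·s·t - 10·t], [10·s·t + 4·t^2, 5·s^2 + 8·s·t + 2·t]].
At the point, J = [[-18.718282, 42.0000], [6.0000, -25.0000]] (det J = 215.957046).
Solving J·Δ = −F gives Δ = (-1.8474, 0.8366).

(-1.8474, 0.8366)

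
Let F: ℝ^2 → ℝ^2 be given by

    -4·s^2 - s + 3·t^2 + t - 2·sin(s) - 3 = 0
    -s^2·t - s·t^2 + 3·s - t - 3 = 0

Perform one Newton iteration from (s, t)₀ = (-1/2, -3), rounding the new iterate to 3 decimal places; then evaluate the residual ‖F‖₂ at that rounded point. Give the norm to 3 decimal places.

At (-1/2, -3): F = (21.45885, 3.750).
Jacobian J = [[-8·s - 2·cos(s) - 1, 6·t + 1], [-2·s·t - t^2 + 3, -s^2 - 2·s·t - 1]].
At the point, J = [[1.24483, -17.000], [-9.000, -4.250]] (det J = -158.29055).
Solving J·Δ = −F gives Δ = (-0.173, 1.250).
Then the next iterate is (s, t)₁ = (-0.673, -1.750).
Re-evaluating at (-0.673, -1.750): F = (4.54545, -0.41531), so ‖F‖₂ = 4.564.

4.564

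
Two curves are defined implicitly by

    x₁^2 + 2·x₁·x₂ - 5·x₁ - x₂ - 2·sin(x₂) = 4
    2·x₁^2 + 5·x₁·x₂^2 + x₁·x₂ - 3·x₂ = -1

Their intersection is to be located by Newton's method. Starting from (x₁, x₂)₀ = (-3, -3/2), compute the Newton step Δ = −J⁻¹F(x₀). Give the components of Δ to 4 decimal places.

At (-3, -3/2): F = (32.494990, -5.7500).
Jacobian J = [[2·x₁ + 2·x₂ - 5, 2·x₁ - 2·cos(x₂) - 1], [4·x₁ + 5·x₂^2 + x₂, 10·x₁·x₂ + x₁ - 3]].
At the point, J = [[-14.0000, -7.141474], [-2.2500, 39.0000]] (det J = -562.068317).
Solving J·Δ = −F gives Δ = (2.1817, 0.2733).

(2.1817, 0.2733)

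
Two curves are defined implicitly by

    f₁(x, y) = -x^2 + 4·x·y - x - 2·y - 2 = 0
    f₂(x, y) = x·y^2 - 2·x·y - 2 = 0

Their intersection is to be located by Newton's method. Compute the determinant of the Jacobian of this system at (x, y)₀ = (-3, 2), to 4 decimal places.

-78.0000

J = [[-2·x + 4·y - 1, 4·x - 2], [y^2 - 2·y, 2·x·y - 2·x]].
At the point, J = [[13.0000, -14.0000], [0.0000, -6.0000]].
det J = -78.0000.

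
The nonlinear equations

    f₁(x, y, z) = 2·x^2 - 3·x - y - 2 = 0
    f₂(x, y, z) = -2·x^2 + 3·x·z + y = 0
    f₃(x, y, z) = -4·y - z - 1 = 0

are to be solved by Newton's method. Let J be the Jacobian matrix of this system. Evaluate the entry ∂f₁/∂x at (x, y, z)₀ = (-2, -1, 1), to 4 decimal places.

-11.0000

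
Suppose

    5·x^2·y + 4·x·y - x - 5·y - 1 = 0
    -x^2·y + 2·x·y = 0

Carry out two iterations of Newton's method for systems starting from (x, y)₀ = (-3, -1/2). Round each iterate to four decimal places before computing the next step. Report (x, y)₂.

At (-3, -1/2): F = (-12.0000, 7.5000).
Jacobian J = [[10·x·y + 4·y - 1, 5·x^2 + 4·x - 5], [-2·x·y + 2·y, -x^2 + 2·x]].
At the point, J = [[12.0000, 28.0000], [-4.0000, -15.0000]] (det J = -68.0000).
Solving J·Δ = −F gives Δ = (-0.4412, 0.6176).
Then the next iterate is (x, y)₁ = (-3.4412, 0.1176).
Round to (-3.4412, 0.1176) and repeat: F = (7.197472, -2.201973), J = [[-4.576451, 40.444487], [1.044570, -18.724257]].
Δ = (1.0522, -0.0589), so (x, y)₂ = (-2.3890, 0.0587).

(-2.3890, 0.0587)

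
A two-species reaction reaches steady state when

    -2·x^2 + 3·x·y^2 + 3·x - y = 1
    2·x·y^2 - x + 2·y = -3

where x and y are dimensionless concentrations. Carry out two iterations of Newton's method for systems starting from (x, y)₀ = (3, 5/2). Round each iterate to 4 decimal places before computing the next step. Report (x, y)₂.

At (3, 5/2): F = (43.7500, 42.5000).
Jacobian J = [[-4·x + 3·y^2 + 3, 6·x·y - 1], [2·y^2 - 1, 4·x·y + 2]].
At the point, J = [[9.7500, 44.0000], [11.5000, 32.0000]] (det J = -194.0000).
Solving J·Δ = −F gives Δ = (-2.4227, -0.4575).
Then the next iterate is (x, y)₁ = (0.5773, 2.0425).
Round to (0.5773, 2.0425) and repeat: F = (5.248001, 11.324467), J = [[13.206219, 6.074812], [7.343612, 6.716541]].
Δ = (0.7609, -2.5180), so (x, y)₂ = (1.3382, -0.4755).

(1.3382, -0.4755)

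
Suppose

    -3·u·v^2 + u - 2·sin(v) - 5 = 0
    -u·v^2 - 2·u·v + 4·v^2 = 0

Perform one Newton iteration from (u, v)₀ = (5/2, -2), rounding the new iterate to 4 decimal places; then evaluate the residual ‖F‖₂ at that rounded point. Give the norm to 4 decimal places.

5.4998

At (5/2, -2): F = (-30.681405, 16.0000).
Jacobian J = [[-3·v^2 + 1, -6·u·v - 2·cos(v)], [-v^2 - 2·v, -2·u·v - 2·u + 8·v]].
At the point, J = [[-11.0000, 30.832294], [0.0000, -11.0000]] (det J = 121.0000).
Solving J·Δ = −F gives Δ = (1.2878, 1.4545).
Then the next iterate is (u, v)₁ = (3.7878, -0.5455).
Re-evaluating at (3.7878, -0.5455): F = (-3.555919, 4.195634), so ‖F‖₂ = 5.4998.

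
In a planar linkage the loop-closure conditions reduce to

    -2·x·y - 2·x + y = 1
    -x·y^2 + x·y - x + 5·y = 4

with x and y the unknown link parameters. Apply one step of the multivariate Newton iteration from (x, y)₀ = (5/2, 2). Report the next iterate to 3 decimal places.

(-7.167, 13.000)

At (5/2, 2): F = (-14.000, -1.500).
Jacobian J = [[-2·y - 2, -2·x + 1], [-y^2 + y - 1, -2·x·y + x + 5]].
At the point, J = [[-6.000, -4.000], [-3.000, -2.500]] (det J = 3.000).
Solving J·Δ = −F gives Δ = (-9.667, 11.000).
Then the next iterate is (x, y)₁ = (-7.167, 13.000).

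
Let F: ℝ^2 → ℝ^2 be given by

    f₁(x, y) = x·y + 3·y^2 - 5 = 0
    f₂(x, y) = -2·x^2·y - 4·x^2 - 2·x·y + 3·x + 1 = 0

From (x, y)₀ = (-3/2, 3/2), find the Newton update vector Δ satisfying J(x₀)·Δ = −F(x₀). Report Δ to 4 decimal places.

At (-3/2, 3/2): F = (-0.5000, -14.7500).
Jacobian J = [[y, x + 6·y], [-4·x·y - 8·x - 2·y + 3, -2·x^2 - 2·x]].
At the point, J = [[1.5000, 7.5000], [21.0000, -1.5000]] (det J = -159.7500).
Solving J·Δ = −F gives Δ = (0.6972, -0.0728).

(0.6972, -0.0728)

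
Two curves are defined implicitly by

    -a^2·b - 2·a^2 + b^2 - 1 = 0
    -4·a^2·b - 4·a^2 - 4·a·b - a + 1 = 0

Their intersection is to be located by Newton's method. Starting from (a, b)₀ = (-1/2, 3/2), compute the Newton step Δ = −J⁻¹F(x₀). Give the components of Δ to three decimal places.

(-1.079, 1.237)

At (-1/2, 3/2): F = (0.375, 2.000).
Jacobian J = [[-2·a·b - 4·a, -a^2 + 2·b], [-8·a·b - 8·a - 4·b - 1, -4·a^2 - 4·a]].
At the point, J = [[3.500, 2.750], [3.000, 1.000]] (det J = -4.750).
Solving J·Δ = −F gives Δ = (-1.079, 1.237).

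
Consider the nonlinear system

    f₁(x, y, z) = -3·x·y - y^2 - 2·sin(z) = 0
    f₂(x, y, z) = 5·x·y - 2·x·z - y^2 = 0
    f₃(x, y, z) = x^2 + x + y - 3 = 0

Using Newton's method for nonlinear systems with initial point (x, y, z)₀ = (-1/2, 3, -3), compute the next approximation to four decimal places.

At (-1/2, 3, -3): F = (-4.217760, -19.5000, -0.2500).
Jacobian J = [[-3·y, -3·x - 2·y, -2·cos(z)], [5·y - 2·z, 5·x - 2·y, -2·x], [2·x + 1, 1, 0]].
At the point, J = [[-9.0000, -4.5000, 1.979985], [21.0000, -8.5000, 1.0000], [0.0000, 1.0000, 0.0000]] (det J = 50.579685).
Solving J·Δ = −F gives Δ = (0.7409, 0.2500, 6.0661).
Then the next iterate is (x, y, z)₁ = (0.2409, 3.2500, 3.0661).

(0.2409, 3.2500, 3.0661)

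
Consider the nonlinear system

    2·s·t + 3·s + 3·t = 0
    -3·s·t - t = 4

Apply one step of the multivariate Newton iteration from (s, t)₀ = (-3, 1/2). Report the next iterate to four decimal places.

(0.0545, 1.0727)

At (-3, 1/2): F = (-10.5000, 0.0000).
Jacobian J = [[2·t + 3, 2·s + 3], [-3·t, -3·s - 1]].
At the point, J = [[4.0000, -3.0000], [-1.5000, 8.0000]] (det J = 27.5000).
Solving J·Δ = −F gives Δ = (3.0545, 0.5727).
Then the next iterate is (s, t)₁ = (0.0545, 1.0727).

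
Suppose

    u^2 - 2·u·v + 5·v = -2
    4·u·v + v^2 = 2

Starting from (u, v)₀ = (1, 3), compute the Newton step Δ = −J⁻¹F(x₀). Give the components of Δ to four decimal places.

(0.8289, -2.8947)

At (1, 3): F = (12.0000, 19.0000).
Jacobian J = [[2·u - 2·v, -2·u + 5], [4·v, 4·u + 2·v]].
At the point, J = [[-4.0000, 3.0000], [12.0000, 10.0000]] (det J = -76.0000).
Solving J·Δ = −F gives Δ = (0.8289, -2.8947).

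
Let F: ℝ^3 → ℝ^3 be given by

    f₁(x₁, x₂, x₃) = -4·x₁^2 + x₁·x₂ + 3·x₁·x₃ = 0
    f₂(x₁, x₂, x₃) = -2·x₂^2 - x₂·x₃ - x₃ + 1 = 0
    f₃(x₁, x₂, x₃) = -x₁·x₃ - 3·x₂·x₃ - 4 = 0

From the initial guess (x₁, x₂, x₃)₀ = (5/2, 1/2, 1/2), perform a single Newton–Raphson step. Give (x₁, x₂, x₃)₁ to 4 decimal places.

At (5/2, 1/2, 1/2): F = (-20.0000, -0.2500, -6.0000).
Jacobian J = [[-8·x₁ + x₂ + 3·x₃, x₁, 3·x₁], [0, -4·x₂ - x₃, -x₂ - 1], [-x₃, -3·x₃, -x₁ - 3·x₂]].
At the point, J = [[-18.0000, 2.5000, 7.5000], [0.0000, -2.5000, -1.5000], [-0.5000, -1.5000, -4.0000]] (det J = -147.0000).
Solving J·Δ = −F gives Δ = (-1.6645, 0.8712, -1.6186).
Then the next iterate is (x₁, x₂, x₃)₁ = (0.8355, 1.3712, -1.1186).

(0.8355, 1.3712, -1.1186)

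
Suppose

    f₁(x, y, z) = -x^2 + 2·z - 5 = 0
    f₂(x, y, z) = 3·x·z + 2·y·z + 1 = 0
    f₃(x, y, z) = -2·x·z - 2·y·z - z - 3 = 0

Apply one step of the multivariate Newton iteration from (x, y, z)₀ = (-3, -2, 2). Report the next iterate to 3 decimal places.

At (-3, -2, 2): F = (-10.000, -25.000, 15.000).
Jacobian J = [[-2·x, 0, 2], [3·z, 2·z, 3·x + 2·y], [-2·z, -2·z, -2·x - 2·y - 1]].
At the point, J = [[6.000, 0.000, 2.000], [6.000, 4.000, -13.000], [-4.000, -4.000, 9.000]] (det J = -112.000).
Solving J·Δ = −F gives Δ = (2.143, -1.607, -1.429).
Then the next iterate is (x, y, z)₁ = (-0.857, -3.607, 0.571).

(-0.857, -3.607, 0.571)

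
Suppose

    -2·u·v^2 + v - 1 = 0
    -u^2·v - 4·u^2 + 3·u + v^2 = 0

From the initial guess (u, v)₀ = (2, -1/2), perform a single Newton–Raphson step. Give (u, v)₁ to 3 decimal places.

At (2, -1/2): F = (-2.500, -7.750).
Jacobian J = [[-2·v^2, -4·u·v + 1], [-2·u·v - 8·u + 3, -u^2 + 2·v]].
At the point, J = [[-0.500, 5.000], [-11.000, -5.000]] (det J = 57.500).
Solving J·Δ = −F gives Δ = (-0.891, 0.411).
Then the next iterate is (u, v)₁ = (1.109, -0.089).

(1.109, -0.089)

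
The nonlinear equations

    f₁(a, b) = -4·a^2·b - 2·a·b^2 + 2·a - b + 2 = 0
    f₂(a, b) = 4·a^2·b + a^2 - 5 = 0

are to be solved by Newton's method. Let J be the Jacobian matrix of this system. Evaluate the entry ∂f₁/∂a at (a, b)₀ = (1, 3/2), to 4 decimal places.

-14.5000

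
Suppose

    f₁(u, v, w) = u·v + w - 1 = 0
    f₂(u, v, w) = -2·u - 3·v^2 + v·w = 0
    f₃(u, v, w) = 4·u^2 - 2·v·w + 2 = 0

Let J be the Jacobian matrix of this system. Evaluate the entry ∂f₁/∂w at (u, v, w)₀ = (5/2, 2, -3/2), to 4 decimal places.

∂f₁/∂w = 1.
At (5/2, 2, -3/2) this is 1.0000.

1.0000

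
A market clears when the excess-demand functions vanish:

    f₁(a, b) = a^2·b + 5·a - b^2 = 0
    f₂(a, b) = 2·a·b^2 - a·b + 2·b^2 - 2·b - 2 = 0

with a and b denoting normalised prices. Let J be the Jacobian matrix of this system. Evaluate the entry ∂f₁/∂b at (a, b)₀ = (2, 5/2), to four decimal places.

-1.0000

∂f₁/∂b = a^2 - 2·b.
At (2, 5/2) this is -1.0000.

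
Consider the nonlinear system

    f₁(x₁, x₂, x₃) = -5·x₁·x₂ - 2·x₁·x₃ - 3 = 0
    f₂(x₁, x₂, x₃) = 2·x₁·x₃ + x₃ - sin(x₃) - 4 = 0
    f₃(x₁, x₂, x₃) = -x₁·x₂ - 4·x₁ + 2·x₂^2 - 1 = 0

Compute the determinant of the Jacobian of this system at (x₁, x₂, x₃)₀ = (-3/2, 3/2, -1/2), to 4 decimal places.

-44.0819

J = [[-5·x₂ - 2·x₃, -5·x₁, -2·x₁], [2·x₃, 0, 2·x₁ - cos(x₃) + 1], [-x₂ - 4, -x₁ + 4·x₂, 0]].
At the point, J = [[-6.5000, 7.5000, 3.0000], [-1.0000, 0.0000, -2.877583], [-5.5000, 7.5000, 0.0000]].
det J = -44.0819.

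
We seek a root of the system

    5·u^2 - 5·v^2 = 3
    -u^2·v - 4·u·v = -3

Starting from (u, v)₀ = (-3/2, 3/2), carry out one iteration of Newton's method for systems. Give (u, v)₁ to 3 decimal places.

At (-3/2, 3/2): F = (-3.000, 8.625).
Jacobian J = [[10·u, -10·v], [-2·u·v - 4·v, -u^2 - 4·u]].
At the point, J = [[-15.000, -15.000], [-1.500, 3.750]] (det J = -78.750).
Solving J·Δ = −F gives Δ = (1.500, -1.700).
Then the next iterate is (u, v)₁ = (0.000, -0.200).

(0.000, -0.200)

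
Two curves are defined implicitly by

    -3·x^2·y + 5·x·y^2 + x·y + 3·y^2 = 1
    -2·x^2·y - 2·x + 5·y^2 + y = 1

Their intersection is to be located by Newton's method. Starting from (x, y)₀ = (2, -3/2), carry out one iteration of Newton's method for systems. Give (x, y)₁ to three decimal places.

(0.915, -1.232)

At (2, -3/2): F = (43.250, 16.750).
Jacobian J = [[-6·x·y + 5·y^2 + y, -3·x^2 + 10·x·y + x + 6·y], [-4·x·y - 2, -2·x^2 + 10·y + 1]].
At the point, J = [[27.750, -49.000], [10.000, -22.000]] (det J = -120.500).
Solving J·Δ = −F gives Δ = (-1.085, 0.268).
Then the next iterate is (x, y)₁ = (0.915, -1.232).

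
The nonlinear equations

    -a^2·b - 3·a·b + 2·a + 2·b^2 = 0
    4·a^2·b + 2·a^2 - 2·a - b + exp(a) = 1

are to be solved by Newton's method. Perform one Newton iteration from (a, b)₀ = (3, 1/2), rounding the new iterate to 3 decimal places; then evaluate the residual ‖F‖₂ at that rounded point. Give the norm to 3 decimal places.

14.669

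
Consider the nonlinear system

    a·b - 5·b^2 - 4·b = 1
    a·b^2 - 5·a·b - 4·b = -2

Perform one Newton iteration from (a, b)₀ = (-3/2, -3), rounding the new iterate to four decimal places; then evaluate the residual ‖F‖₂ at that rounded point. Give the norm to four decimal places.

At (-3/2, -3): F = (-29.5000, -22.0000).
Jacobian J = [[b, a - 10·b - 4], [b^2 - 5·b, 2·a·b - 5·a - 4]].
At the point, J = [[-3.0000, 24.5000], [24.0000, 12.5000]] (det J = -625.5000).
Solving J·Δ = −F gives Δ = (0.2722, 1.2374).
Then the next iterate is (a, b)₁ = (-1.2278, -1.7626).
Re-evaluating at (-1.2278, -1.7626): F = (-7.319274, -5.584680), so ‖F‖₂ = 9.2065.

9.2065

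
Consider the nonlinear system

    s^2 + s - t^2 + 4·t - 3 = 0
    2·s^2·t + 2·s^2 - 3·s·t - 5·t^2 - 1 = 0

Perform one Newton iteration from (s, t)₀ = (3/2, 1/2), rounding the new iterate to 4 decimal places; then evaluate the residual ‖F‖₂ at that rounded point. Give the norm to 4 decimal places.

At (3/2, 1/2): F = (2.5000, 2.2500).
Jacobian J = [[2·s + 1, -2·t + 4], [4·s·t + 4·s - 3·t, 2·s^2 - 3·s - 10·t]].
At the point, J = [[4.0000, 3.0000], [7.5000, -5.0000]] (det J = -42.5000).
Solving J·Δ = −F gives Δ = (-0.4529, -0.2294).
Then the next iterate is (s, t)₁ = (1.0471, 0.2706).
Re-evaluating at (1.0471, 0.2706): F = (0.152694, 0.570061), so ‖F‖₂ = 0.5902.

0.5902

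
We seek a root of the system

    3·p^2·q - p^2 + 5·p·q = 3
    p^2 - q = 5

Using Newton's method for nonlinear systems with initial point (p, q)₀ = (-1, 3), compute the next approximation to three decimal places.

(-2.333, -1.333)

At (-1, 3): F = (-10.000, -7.000).
Jacobian J = [[6·p·q - 2·p + 5·q, 3·p^2 + 5·p], [2·p, -1]].
At the point, J = [[-1.000, -2.000], [-2.000, -1.000]] (det J = -3.000).
Solving J·Δ = −F gives Δ = (-1.333, -4.333).
Then the next iterate is (p, q)₁ = (-2.333, -1.333).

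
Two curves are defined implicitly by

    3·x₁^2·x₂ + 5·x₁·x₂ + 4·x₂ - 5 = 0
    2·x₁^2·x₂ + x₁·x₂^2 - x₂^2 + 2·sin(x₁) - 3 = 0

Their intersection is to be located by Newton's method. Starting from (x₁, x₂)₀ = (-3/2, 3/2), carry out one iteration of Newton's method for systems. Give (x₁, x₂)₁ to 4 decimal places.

(-1.8281, 0.9327)

At (-3/2, 3/2): F = (-0.1250, -3.869990).
Jacobian J = [[6·x₁·x₂ + 5·x₂, 3·x₁^2 + 5·x₁ + 4], [4·x₁·x₂ + x₂^2 + 2·cos(x₁), 2·x₁^2 + 2·x₁·x₂ - 2·x₂]].
At the point, J = [[-6.0000, 3.2500], [-6.608526, -3.0000]] (det J = 39.477708).
Solving J·Δ = −F gives Δ = (-0.3281, -0.5673).
Then the next iterate is (x₁, x₂)₁ = (-1.8281, 0.9327).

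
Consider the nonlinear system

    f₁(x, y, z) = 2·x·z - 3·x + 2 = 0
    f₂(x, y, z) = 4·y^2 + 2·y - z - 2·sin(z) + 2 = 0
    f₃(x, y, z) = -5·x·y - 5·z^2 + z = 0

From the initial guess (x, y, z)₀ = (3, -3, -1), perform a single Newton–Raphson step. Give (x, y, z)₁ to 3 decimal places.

At (3, -3, -1): F = (-13.000, 34.68294, 39.000).
Jacobian J = [[2·z - 3, 0, 2·x], [0, 8·y + 2, -2·cos(z) - 1], [-5·y, -5·x, -10·z + 1]].
At the point, J = [[-5.000, 0.000, 6.000], [0.000, -22.000, -2.08060], [15.000, -15.000, 11.000]] (det J = 3346.04535).
Solving J·Δ = −F gives Δ = (-1.667, 1.503, 0.777).
Then the next iterate is (x, y, z)₁ = (1.333, -1.497, -0.223).

(1.333, -1.497, -0.223)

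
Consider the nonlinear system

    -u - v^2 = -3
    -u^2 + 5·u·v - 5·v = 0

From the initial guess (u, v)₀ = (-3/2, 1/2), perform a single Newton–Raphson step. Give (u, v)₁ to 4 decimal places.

At (-3/2, 1/2): F = (4.2500, -8.5000).
Jacobian J = [[-1, -2·v], [-2·u + 5·v, 5·u - 5]].
At the point, J = [[-1.0000, -1.0000], [5.5000, -12.5000]] (det J = 18.0000).
Solving J·Δ = −F gives Δ = (3.4236, 0.8264).
Then the next iterate is (u, v)₁ = (1.9236, 1.3264).

(1.9236, 1.3264)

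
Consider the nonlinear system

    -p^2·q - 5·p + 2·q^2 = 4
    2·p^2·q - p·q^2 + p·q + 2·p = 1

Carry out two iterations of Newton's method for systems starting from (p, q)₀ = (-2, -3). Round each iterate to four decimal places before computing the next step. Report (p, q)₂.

At (-2, -3): F = (36.0000, -5.0000).
Jacobian J = [[-2·p·q - 5, -p^2 + 4·q], [4·p·q - q^2 + q + 2, 2·p^2 - 2·p·q + p]].
At the point, J = [[-17.0000, -16.0000], [14.0000, -6.0000]] (det J = 326.0000).
Solving J·Δ = −F gives Δ = (0.9080, 1.2853).
Then the next iterate is (p, q)₁ = (-1.0920, -1.7147).
Round to (-1.0920, -1.7147) and repeat: F = (9.385110, -2.190290), J = [[-8.744905, -8.051264], [4.834914, -2.451977]].
Δ = (0.6733, 0.4344), so (p, q)₂ = (-0.4187, -1.2803).

(-0.4187, -1.2803)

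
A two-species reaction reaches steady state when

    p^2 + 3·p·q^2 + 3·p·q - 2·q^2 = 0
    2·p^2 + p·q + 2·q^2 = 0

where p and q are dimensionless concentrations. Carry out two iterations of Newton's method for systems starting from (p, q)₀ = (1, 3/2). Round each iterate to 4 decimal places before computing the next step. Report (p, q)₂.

(0.2480, 0.5223)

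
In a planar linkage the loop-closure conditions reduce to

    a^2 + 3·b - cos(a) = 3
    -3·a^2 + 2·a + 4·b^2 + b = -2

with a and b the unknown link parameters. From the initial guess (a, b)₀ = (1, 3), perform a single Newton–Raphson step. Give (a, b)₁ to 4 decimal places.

(0.5003, 1.3200)

At (1, 3): F = (6.459698, 40.0000).
Jacobian J = [[2·a + sin(a), 3], [-6·a + 2, 8·b + 1]].
At the point, J = [[2.841471, 3.0000], [-4.0000, 25.0000]] (det J = 83.036775).
Solving J·Δ = −F gives Δ = (-0.4997, -1.6800).
Then the next iterate is (a, b)₁ = (0.5003, 1.3200).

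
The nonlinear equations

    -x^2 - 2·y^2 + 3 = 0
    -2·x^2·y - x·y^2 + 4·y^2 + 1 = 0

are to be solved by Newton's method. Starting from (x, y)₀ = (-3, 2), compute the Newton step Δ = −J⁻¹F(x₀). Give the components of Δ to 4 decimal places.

(0.8909, -1.0818)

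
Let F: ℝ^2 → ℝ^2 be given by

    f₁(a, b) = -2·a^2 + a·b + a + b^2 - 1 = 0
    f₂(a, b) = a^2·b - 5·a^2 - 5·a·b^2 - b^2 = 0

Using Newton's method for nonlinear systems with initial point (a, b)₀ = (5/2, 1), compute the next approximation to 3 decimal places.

At (5/2, 1): F = (-7.500, -38.500).
Jacobian J = [[-4·a + b + 1, a + 2·b], [2·a·b - 10·a - 5·b^2, a^2 - 10·a·b - 2·b]].
At the point, J = [[-8.000, 4.500], [-25.000, -20.750]] (det J = 278.500).
Solving J·Δ = −F gives Δ = (-1.181, -0.433).
Then the next iterate is (a, b)₁ = (1.319, 0.567).

(1.319, 0.567)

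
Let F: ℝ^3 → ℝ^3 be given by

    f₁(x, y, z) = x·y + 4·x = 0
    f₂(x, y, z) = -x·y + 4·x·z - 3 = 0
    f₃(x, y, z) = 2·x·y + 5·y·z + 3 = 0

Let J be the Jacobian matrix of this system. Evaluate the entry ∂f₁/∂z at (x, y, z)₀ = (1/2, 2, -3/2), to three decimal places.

∂f₁/∂z = 0.
At (1/2, 2, -3/2) this is 0.000.

0.000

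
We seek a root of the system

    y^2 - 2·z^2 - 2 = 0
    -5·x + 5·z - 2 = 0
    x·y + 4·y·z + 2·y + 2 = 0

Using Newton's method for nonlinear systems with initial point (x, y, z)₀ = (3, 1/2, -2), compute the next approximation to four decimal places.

At (3, 1/2, -2): F = (-9.7500, -27.0000, 0.5000).
Jacobian J = [[0, 2·y, -4·z], [-5, 0, 5], [y, x + 4·z + 2, 4·y]].
At the point, J = [[0.0000, 1.0000, 8.0000], [-5.0000, 0.0000, 5.0000], [0.5000, -3.0000, 2.0000]] (det J = 132.5000).
Solving J·Δ = −F gives Δ = (-4.2132, 0.2557, 1.1868).
Then the next iterate is (x, y, z)₁ = (-1.2132, 0.7557, -0.8132).

(-1.2132, 0.7557, -0.8132)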